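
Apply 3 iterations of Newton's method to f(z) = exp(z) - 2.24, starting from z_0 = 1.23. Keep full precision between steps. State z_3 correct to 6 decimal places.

f'(z) = exp(z)
z_0 = 1.230000: f = 1.181230, f' = 3.421230 → z_1 = 1.230000 - (1.181230)/(3.421230) = 0.884735
z_1 = 0.884735: f = 0.182343, f' = 2.422343 → z_2 = 0.884735 - (0.182343)/(2.422343) = 0.809460
z_2 = 0.809460: f = 0.006694, f' = 2.246694 → z_3 = 0.809460 - (0.006694)/(2.246694) = 0.806480

0.806480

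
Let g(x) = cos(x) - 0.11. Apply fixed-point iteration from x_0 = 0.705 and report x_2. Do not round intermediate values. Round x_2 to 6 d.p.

x_1 = g(0.705000) = 0.651612
x_2 = g(0.651612) = 0.685107

0.685107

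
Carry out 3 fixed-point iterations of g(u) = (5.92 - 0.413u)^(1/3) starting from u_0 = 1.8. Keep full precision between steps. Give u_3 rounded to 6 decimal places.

1.732948

u_1 = g(1.800000) = 1.729876
u_2 = g(1.729876) = 1.733096
u_3 = g(1.733096) = 1.732948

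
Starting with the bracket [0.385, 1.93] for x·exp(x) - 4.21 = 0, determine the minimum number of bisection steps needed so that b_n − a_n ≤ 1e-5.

Initial width b − a = 1.93 − 0.385 = 1.545000.
After n steps the width is (b−a)/2^n; need (b−a)/2^n ≤ 1e-5.
So n ≥ log₂(1.545000/1e-5) = log₂(154500.0000) ≈ 17.2372.
Hence n = 18.

18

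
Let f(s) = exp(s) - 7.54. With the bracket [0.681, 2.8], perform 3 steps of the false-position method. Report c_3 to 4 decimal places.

False-position update: c = (a·f(b) − b·f(a))/(f(b) − f(a)); replace the endpoint whose sign matches f(c).
f(0.681000) = -5.564147, f(2.800000) = 8.904647
step 1: c = 1.495887, f(c) = -3.076707 < 0 → new bracket [1.495887, 2.800000]
step 2: c = 1.830772, f(c) = -1.301301 < 0 → new bracket [1.830772, 2.800000]
step 3: c = 1.954352, f(c) = -0.480655 < 0 → new bracket [1.954352, 2.800000]

1.9544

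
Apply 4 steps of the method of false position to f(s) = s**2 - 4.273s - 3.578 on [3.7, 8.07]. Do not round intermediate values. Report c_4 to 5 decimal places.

f(3.700000) = -5.698100, f(8.070000) = 27.063790
step 1: c = 4.460051, f(c) = -2.743744 < 0 → new bracket [4.460051, 8.070000]
step 2: c = 4.792342, f(c) = -1.089137 < 0 → new bracket [4.792342, 8.070000]
step 3: c = 4.919143, f(c) = -0.399532 < 0 → new bracket [4.919143, 8.070000]
step 4: c = 4.964981, f(c) = -0.142328 < 0 → new bracket [4.964981, 8.070000]

4.96498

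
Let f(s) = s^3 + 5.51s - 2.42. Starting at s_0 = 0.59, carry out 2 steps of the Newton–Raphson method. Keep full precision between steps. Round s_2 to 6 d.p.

0.425255

Newton update: s ← s − f(s)/f'(s).
f'(s) = 3s^2 + 5.51
s_0 = 0.590000: f = 1.036279, f' = 6.554300 → s_1 = 0.590000 - (1.036279)/(6.554300) = 0.431893
s_1 = 0.431893: f = 0.040294, f' = 6.069595 → s_2 = 0.431893 - (0.040294)/(6.069595) = 0.425255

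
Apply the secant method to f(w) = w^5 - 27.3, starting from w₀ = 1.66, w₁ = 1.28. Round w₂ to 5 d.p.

2.26903

f(w_0) = -14.695070, f(w_1) = -23.864026
w_2 = 1.280000 - (-23.864026)·(1.280000 - 1.660000)/(-23.864026 - (-14.695070)) = 2.269025; f(w_2) = 32.844611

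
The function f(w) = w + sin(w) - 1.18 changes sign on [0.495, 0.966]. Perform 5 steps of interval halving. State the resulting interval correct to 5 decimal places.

f(0.495000) = -0.209968, f(0.966000) = 0.608618 (opposite signs)
step 1: m = 0.730500, f(m) = 0.217742 > 0 → root in [0.495000, 0.730500]
step 2: m = 0.612750, f(m) = 0.007869 > 0 → root in [0.495000, 0.612750]
step 3: m = 0.553875, f(m) = -0.100138 < 0 → root in [0.553875, 0.612750]
step 4: m = 0.583312, f(m) = -0.045896 < 0 → root in [0.583312, 0.612750]
step 5: m = 0.598031, f(m) = -0.018952 < 0 → root in [0.598031, 0.612750]

[0.59803, 0.61275]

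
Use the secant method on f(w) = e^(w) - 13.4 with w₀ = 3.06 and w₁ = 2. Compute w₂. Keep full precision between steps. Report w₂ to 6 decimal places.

Secant update: w_(k+1) = w_k − f(w_k)·(w_k − w_(k-1))/(f(w_k) − f(w_(k-1))).
f(w_0) = 7.927557, f(w_1) = -6.010944
w_2 = 2.000000 - (-6.010944)·(2.000000 - 3.060000)/(-6.010944 - (7.927557)) = 2.457122; f(w_2) = -1.728822

2.457122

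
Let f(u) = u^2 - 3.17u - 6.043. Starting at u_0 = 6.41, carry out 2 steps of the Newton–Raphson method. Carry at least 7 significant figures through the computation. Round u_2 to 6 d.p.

f'(u) = 2u - 3.17
u_0 = 6.410000: f = 14.725400, f' = 9.650000 → u_1 = 6.410000 - (14.725400)/(9.650000) = 4.884052
u_1 = 4.884052: f = 2.328518, f' = 6.598104 → u_2 = 4.884052 - (2.328518)/(6.598104) = 4.531145

4.531145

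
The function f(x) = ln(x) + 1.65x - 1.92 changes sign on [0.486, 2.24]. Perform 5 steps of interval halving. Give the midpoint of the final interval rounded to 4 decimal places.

1.1163

f(0.486000) = -1.839647, f(2.240000) = 2.582476 (opposite signs)
step 1: m = 1.363000, f(m) = 0.638638 > 0 → root in [0.486000, 1.363000]
step 2: m = 0.924500, f(m) = -0.473077 < 0 → root in [0.924500, 1.363000]
step 3: m = 1.143750, f(m) = 0.101500 > 0 → root in [0.924500, 1.143750]
step 4: m = 1.034125, f(m) = -0.180138 < 0 → root in [1.034125, 1.143750]
step 5: m = 1.088938, f(m) = -0.038051 < 0 → root in [1.088938, 1.143750]
Midpoint of [1.088938, 1.143750] = 1.116344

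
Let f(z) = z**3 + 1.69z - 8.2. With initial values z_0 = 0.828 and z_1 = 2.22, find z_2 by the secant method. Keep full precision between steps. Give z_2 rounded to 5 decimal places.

1.50979

f(z_0) = -6.233016, f(z_1) = 6.492848
z_2 = 2.220000 - (6.492848)·(2.220000 - 0.828000)/(6.492848 - (-6.233016)) = 1.509789; f(z_2) = -2.206946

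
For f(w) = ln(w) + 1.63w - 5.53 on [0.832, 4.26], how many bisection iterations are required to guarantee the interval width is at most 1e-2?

9

Initial width b − a = 4.26 − 0.832 = 3.428000.
After n steps the width is (b−a)/2^n; need (b−a)/2^n ≤ 1e-2.
So n ≥ log₂(3.428000/1e-2) = log₂(342.8000) ≈ 8.4212.
Hence n = 9.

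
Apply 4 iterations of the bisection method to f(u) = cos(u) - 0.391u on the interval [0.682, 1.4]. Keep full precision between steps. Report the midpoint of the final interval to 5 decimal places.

f(0.682000) = 0.509652, f(1.400000) = -0.377433 (opposite signs)
step 1: m = 1.041000, f(m) = 0.098327 > 0 → root in [1.041000, 1.400000]
step 2: m = 1.220500, f(m) = -0.134039 < 0 → root in [1.041000, 1.220500]
step 3: m = 1.130750, f(m) = -0.016142 < 0 → root in [1.041000, 1.130750]
step 4: m = 1.085875, f(m) = 0.041562 > 0 → root in [1.085875, 1.130750]
Midpoint of [1.085875, 1.130750] = 1.108312

1.10831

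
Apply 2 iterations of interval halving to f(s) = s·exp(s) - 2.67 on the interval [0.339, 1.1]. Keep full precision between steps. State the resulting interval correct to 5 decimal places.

[0.90975, 1.10000]

f(0.339000) = -2.194199, f(1.100000) = 0.634583 (opposite signs)
step 1: m = 0.719500, f(m) = -1.192574 < 0 → root in [0.719500, 1.100000]
step 2: m = 0.909750, f(m) = -0.410453 < 0 → root in [0.909750, 1.100000]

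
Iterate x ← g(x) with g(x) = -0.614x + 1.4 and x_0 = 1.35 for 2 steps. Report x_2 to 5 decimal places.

1.04934

x_1 = g(1.350000) = 0.571100
x_2 = g(0.571100) = 1.049345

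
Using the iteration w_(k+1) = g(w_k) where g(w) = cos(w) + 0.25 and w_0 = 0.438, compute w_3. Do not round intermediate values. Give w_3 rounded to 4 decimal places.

w_1 = g(0.438000) = 1.155602
w_2 = g(1.155602) = 0.653368
w_3 = g(0.653368) = 1.044041

1.0440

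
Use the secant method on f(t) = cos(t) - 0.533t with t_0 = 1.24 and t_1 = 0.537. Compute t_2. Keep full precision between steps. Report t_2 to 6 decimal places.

0.980092

Secant update: t_(k+1) = t_k − f(t_k)·(t_k − t_(k-1))/(f(t_k) − f(t_(k-1))).
f(t_0) = -0.336124, f(t_1) = 0.573026
t_2 = 0.537000 - (0.573026)·(0.537000 - 1.240000)/(0.573026 - (-0.336124)) = 0.980092; f(t_2) = 0.034557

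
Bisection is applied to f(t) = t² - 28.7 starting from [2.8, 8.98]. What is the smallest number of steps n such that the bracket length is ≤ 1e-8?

Initial width b − a = 8.98 − 2.8 = 6.180000.
After n steps the width is (b−a)/2^n; need (b−a)/2^n ≤ 1e-8.
So n ≥ log₂(6.180000/1e-8) = log₂(618000000.0000) ≈ 29.2030.
Hence n = 30.

30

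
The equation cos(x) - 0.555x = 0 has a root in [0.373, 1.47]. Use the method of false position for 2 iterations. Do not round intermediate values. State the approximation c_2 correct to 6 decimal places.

0.984982

f(0.373000) = 0.724223, f(1.470000) = -0.715224
step 1: c = 0.924929, f(c) = 0.088556 > 0 → new bracket [0.924929, 1.470000]
step 2: c = 0.984982, f(c) = 0.006214 > 0 → new bracket [0.984982, 1.470000]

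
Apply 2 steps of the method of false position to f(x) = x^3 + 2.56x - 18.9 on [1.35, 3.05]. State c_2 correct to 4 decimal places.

False-position update: c = (a·f(b) − b·f(a))/(f(b) − f(a)); replace the endpoint whose sign matches f(c).
f(1.350000) = -12.983625, f(3.050000) = 17.280625
step 1: c = 2.079315, f(c) = -4.586934 < 0 → new bracket [2.079315, 3.050000]
step 2: c = 2.282925, f(c) = -1.157678 < 0 → new bracket [2.282925, 3.050000]

2.2829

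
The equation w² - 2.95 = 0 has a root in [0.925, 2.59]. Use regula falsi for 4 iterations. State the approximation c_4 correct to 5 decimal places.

1.71582

False-position update: c = (a·f(b) − b·f(a))/(f(b) − f(a)); replace the endpoint whose sign matches f(c).
f(0.925000) = -2.094375, f(2.590000) = 3.758100
step 1: c = 1.520839, f(c) = -0.637048 < 0 → new bracket [1.520839, 2.590000]
step 2: c = 1.675807, f(c) = -0.141671 < 0 → new bracket [1.675807, 2.590000]
step 3: c = 1.709018, f(c) = -0.029258 < 0 → new bracket [1.709018, 2.590000]
step 4: c = 1.715824, f(c) = -0.005949 < 0 → new bracket [1.715824, 2.590000]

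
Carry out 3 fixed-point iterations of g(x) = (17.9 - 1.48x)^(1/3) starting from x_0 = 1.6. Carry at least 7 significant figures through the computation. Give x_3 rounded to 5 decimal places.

x_1 = g(1.600000) = 2.495030
x_2 = g(2.495030) = 2.421983
x_3 = g(2.421983) = 2.428111

2.42811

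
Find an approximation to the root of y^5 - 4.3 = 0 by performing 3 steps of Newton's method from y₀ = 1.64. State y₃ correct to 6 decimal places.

f'(y) = 5y⁴
y_0 = 1.640000: f = 7.563675, f' = 36.169741 → y_1 = 1.640000 - (7.563675)/(36.169741) = 1.430884
y_1 = 1.430884: f = 1.698214, f' = 20.959822 → y_2 = 1.430884 - (1.698214)/(20.959822) = 1.349862
y_2 = 1.349862: f = 0.181734, f' = 16.600719 → y_3 = 1.349862 - (0.181734)/(16.600719) = 1.338914

1.338914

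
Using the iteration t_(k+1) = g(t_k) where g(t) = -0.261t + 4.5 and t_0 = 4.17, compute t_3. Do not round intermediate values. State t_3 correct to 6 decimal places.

3.557904

t_1 = g(4.170000) = 3.411630
t_2 = g(3.411630) = 3.609565
t_3 = g(3.609565) = 3.557904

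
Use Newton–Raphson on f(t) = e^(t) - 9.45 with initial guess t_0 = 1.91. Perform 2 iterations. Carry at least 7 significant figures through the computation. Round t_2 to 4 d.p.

Newton update: t ← t − f(t)/f'(t).
f'(t) = e^(t)
t_0 = 1.910000: f = -2.696911, f' = 6.753089 → t_1 = 1.910000 - (-2.696911)/(6.753089) = 2.309360
t_1 = 2.309360: f = 0.617976, f' = 10.067976 → t_2 = 2.309360 - (0.617976)/(10.067976) = 2.247979

2.2480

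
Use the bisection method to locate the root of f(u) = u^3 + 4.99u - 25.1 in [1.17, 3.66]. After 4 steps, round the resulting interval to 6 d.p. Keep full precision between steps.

[2.259375, 2.415000]

f(1.170000) = -17.660087, f(3.660000) = 42.191296 (opposite signs)
step 1: m = 2.415000, f(m) = 1.035673 > 0 → root in [1.170000, 2.415000]
step 2: m = 1.792500, f(m) = -10.396022 < 0 → root in [1.792500, 2.415000]
step 3: m = 2.103750, f(m) = -5.291586 < 0 → root in [2.103750, 2.415000]
step 4: m = 2.259375, f(m) = -2.292117 < 0 → root in [2.259375, 2.415000]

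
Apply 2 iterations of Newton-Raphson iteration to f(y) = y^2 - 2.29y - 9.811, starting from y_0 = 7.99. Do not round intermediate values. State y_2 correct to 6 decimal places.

f'(y) = 2y - 2.29
y_0 = 7.990000: f = 35.732000, f' = 13.690000 → y_1 = 7.990000 - (35.732000)/(13.690000) = 5.379920
y_1 = 5.379920: f = 6.812519, f' = 8.469839 → y_2 = 5.379920 - (6.812519)/(8.469839) = 4.575593

4.575593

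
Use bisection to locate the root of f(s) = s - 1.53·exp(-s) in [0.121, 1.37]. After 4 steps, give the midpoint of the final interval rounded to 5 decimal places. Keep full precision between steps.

0.70647

f(0.121000) = -1.234632, f(1.370000) = 0.981216 (opposite signs)
step 1: m = 0.745500, f(m) = 0.019520 > 0 → root in [0.121000, 0.745500]
step 2: m = 0.433250, f(m) = -0.558800 < 0 → root in [0.433250, 0.745500]
step 3: m = 0.589375, f(m) = -0.259276 < 0 → root in [0.589375, 0.745500]
step 4: m = 0.667438, f(m) = -0.117485 < 0 → root in [0.667438, 0.745500]
Midpoint of [0.667438, 0.745500] = 0.706469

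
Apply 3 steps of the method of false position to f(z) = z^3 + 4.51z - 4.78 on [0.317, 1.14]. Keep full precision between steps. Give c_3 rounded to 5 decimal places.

0.89839

False-position update: c = (a·f(b) − b·f(a))/(f(b) − f(a)); replace the endpoint whose sign matches f(c).
f(0.317000) = -3.318475, f(1.140000) = 1.842944
step 1: c = 0.846138, f(c) = -0.358123 < 0 → new bracket [0.846138, 1.140000]
step 2: c = 0.893951, f(c) = -0.033882 < 0 → new bracket [0.893951, 1.140000]
step 3: c = 0.898393, f(c) = -0.003147 < 0 → new bracket [0.898393, 1.140000]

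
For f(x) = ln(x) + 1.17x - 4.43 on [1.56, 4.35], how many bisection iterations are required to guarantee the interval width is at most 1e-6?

22

Initial width b − a = 4.35 − 1.56 = 2.790000.
After n steps the width is (b−a)/2^n; need (b−a)/2^n ≤ 1e-6.
So n ≥ log₂(2.790000/1e-6) = log₂(2790000.0000) ≈ 21.4118.
Hence n = 22.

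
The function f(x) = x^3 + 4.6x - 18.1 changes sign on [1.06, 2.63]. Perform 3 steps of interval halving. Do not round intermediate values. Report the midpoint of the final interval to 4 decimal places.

f(1.060000) = -12.032984, f(2.630000) = 12.189447 (opposite signs)
step 1: m = 1.845000, f(m) = -3.332574 < 0 → root in [1.845000, 2.630000]
step 2: m = 2.237500, f(m) = 3.394334 > 0 → root in [1.845000, 2.237500]
step 3: m = 2.041250, f(m) = -0.204970 < 0 → root in [2.041250, 2.237500]
Midpoint of [2.041250, 2.237500] = 2.139375

2.1394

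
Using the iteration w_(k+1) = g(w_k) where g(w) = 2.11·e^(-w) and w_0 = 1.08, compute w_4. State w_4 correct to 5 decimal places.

0.99387

w_1 = g(1.080000) = 0.716547
w_2 = g(0.716547) = 1.030600
w_3 = g(1.030600) = 0.752833
w_4 = g(0.752833) = 0.993874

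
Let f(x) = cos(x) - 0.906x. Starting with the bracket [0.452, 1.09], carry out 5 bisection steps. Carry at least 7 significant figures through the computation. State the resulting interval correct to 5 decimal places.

[0.77100, 0.79094]

f(0.452000) = 0.490063, f(1.090000) = -0.525055 (opposite signs)
step 1: m = 0.771000, f(m) = 0.018688 > 0 → root in [0.771000, 1.090000]
step 2: m = 0.930500, f(m) = -0.245600 < 0 → root in [0.771000, 0.930500]
step 3: m = 0.850750, f(m) = -0.111360 < 0 → root in [0.771000, 0.850750]
step 4: m = 0.810875, f(m) = -0.045788 < 0 → root in [0.771000, 0.810875]
step 5: m = 0.790938, f(m) = -0.013410 < 0 → root in [0.771000, 0.790938]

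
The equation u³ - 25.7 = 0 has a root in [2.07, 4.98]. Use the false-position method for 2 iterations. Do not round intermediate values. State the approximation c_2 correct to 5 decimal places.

f(2.070000) = -16.830257, f(4.980000) = 97.805992
step 1: c = 2.497230, f(c) = -10.126879 < 0 → new bracket [2.497230, 4.980000]
step 2: c = 2.730178, f(c) = -5.349609 < 0 → new bracket [2.730178, 4.980000]

2.73018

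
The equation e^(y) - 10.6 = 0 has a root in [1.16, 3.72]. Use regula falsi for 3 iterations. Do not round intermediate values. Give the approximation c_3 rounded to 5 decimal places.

2.14290

f(1.160000) = -7.410067, f(3.720000) = 30.664394
step 1: c = 1.658228, f(c) = -5.349999 < 0 → new bracket [1.658228, 3.720000]
step 2: c = 1.964508, f(c) = -3.468598 < 0 → new bracket [1.964508, 3.720000]
step 3: c = 2.142901, f(c) = -2.075868 < 0 → new bracket [2.142901, 3.720000]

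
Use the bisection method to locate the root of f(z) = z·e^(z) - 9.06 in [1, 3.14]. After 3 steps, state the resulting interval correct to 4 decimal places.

[1.5350, 1.8025]

f(1.000000) = -6.341718, f(3.140000) = 63.486142 (opposite signs)
step 1: m = 2.070000, f(m) = 7.344384 > 0 → root in [1.000000, 2.070000]
step 2: m = 1.535000, f(m) = -1.935565 < 0 → root in [1.535000, 2.070000]
step 3: m = 1.802500, f(m) = 1.871785 > 0 → root in [1.535000, 1.802500]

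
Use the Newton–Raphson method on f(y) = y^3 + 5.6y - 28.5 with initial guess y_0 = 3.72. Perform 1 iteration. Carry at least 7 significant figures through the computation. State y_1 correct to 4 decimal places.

2.7901

Newton update: y ← y − f(y)/f'(y).
f'(y) = 3y^2 + 5.6
y_0 = 3.720000: f = 43.810848, f' = 47.115200 → y_1 = 3.720000 - (43.810848)/(47.115200) = 2.790133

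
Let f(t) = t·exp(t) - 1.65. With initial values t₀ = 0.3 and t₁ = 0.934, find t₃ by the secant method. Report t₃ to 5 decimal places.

0.75820

f(t_0) = -1.245042, f(t_1) = 0.726719
t_2 = 0.934000 - (0.726719)·(0.934000 - 0.300000)/(0.726719 - (-1.245042)) = 0.700331; f(t_2) = -0.239241
t_3 = 0.700331 - (-0.239241)·(0.700331 - 0.934000)/(-0.239241 - (0.726719)) = 0.758204; f(t_3) = -0.031660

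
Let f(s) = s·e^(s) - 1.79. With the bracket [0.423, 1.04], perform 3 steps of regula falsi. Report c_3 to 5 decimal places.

0.80023

False-position update: c = (a·f(b) − b·f(a))/(f(b) − f(a)); replace the endpoint whose sign matches f(c).
f(0.423000) = -1.144276, f(1.040000) = 1.152386
step 1: c = 0.730411, f(c) = -0.273716 < 0 → new bracket [0.730411, 1.040000]
step 2: c = 0.789831, f(c) = -0.049983 < 0 → new bracket [0.789831, 1.040000]
step 3: c = 0.800231, f(c) = -0.008643 < 0 → new bracket [0.800231, 1.040000]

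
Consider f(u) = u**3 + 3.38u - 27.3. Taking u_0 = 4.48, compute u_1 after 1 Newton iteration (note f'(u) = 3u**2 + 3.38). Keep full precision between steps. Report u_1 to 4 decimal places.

u_0 = 4.480000: f = 77.757792, f' = 63.591200 → u_1 = 4.480000 - (77.757792)/(63.591200) = 3.257224

3.2572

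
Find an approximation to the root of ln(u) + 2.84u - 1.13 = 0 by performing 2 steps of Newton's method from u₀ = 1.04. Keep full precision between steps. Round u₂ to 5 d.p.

0.58560

f'(u) = 1/u + 2.84
u_0 = 1.040000: f = 1.862821, f' = 3.801538 → u_1 = 1.040000 - (1.862821)/(3.801538) = 0.549982
u_1 = 0.549982: f = -0.165919, f' = 4.658240 → u_2 = 0.549982 - (-0.165919)/(4.658240) = 0.585601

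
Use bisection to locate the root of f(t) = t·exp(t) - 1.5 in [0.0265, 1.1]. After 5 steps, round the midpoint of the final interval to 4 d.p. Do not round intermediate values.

0.7142

f(0.026500) = -1.472788, f(1.100000) = 1.804583 (opposite signs)
step 1: m = 0.563250, f(m) = -0.510724 < 0 → root in [0.563250, 1.100000]
step 2: m = 0.831625, f(m) = 0.410283 > 0 → root in [0.563250, 0.831625]
step 3: m = 0.697438, f(m) = -0.099128 < 0 → root in [0.697438, 0.831625]
step 4: m = 0.764531, f(m) = 0.142203 > 0 → root in [0.697438, 0.764531]
step 5: m = 0.730984, f(m) = 0.018345 > 0 → root in [0.697438, 0.730984]
Midpoint of [0.697438, 0.730984] = 0.714211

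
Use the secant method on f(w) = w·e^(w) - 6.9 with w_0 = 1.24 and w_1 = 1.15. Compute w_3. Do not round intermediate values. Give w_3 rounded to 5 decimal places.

1.49247

Secant update: w_(k+1) = w_k − f(w_k)·(w_k − w_(k-1))/(f(w_k) − f(w_(k-1))).
f(w_0) = -2.615039, f(w_1) = -3.268078
w_2 = 1.150000 - (-3.268078)·(1.150000 - 1.240000)/(-3.268078 - (-2.615039)) = 1.600397; f(w_2) = 1.029972
w_3 = 1.600397 - (1.029972)·(1.600397 - 1.150000)/(1.029972 - (-3.268078)) = 1.492466; f(w_3) = -0.261440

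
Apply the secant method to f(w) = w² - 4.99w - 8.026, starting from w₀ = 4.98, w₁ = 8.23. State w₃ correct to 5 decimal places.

6.20454

Secant update: w_(k+1) = w_k − f(w_k)·(w_k − w_(k-1))/(f(w_k) − f(w_(k-1))).
f(w_0) = -8.075800, f(w_1) = 18.639200
w_2 = 8.230000 - (18.639200)·(8.230000 - 4.980000)/(18.639200 - (-8.075800)) = 5.962457; f(w_2) = -2.227764
w_3 = 5.962457 - (-2.227764)·(5.962457 - 8.230000)/(-2.227764 - (18.639200)) = 6.204541; f(w_3) = -0.490330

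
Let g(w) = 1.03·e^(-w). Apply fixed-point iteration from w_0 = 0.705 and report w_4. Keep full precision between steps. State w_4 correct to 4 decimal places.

0.5916

w_1 = g(0.705000) = 0.508932
w_2 = g(0.508932) = 0.619171
w_3 = g(0.619171) = 0.554542
w_4 = g(0.554542) = 0.591565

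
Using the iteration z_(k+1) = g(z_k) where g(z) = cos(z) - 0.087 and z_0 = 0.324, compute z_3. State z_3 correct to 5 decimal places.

z_1 = g(0.324000) = 0.860970
z_2 = g(0.860970) = 0.564702
z_3 = g(0.564702) = 0.757748

0.75775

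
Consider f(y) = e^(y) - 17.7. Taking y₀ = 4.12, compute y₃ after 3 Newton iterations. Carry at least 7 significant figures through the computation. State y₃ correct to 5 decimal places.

f'(y) = e^(y)
y_0 = 4.120000: f = 43.859242, f' = 61.559242 → y_1 = 4.120000 - (43.859242)/(61.559242) = 3.407528
y_1 = 3.407528: f = 12.490518, f' = 30.190518 → y_2 = 3.407528 - (12.490518)/(30.190518) = 2.993805
y_2 = 2.993805: f = 2.261486, f' = 19.961486 → y_3 = 2.993805 - (2.261486)/(19.961486) = 2.880512

2.88051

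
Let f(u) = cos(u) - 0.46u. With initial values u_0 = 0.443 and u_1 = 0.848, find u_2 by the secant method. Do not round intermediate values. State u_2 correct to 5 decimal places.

1.10465

f(u_0) = 0.699690, f(u_1) = 0.271404
u_2 = 0.848000 - (0.271404)·(0.848000 - 0.443000)/(0.271404 - (0.699690)) = 1.104648; f(u_2) = -0.058690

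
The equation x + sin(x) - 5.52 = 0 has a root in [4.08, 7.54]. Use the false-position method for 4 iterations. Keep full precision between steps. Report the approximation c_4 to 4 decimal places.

f(4.080000) = -2.246618, f(7.540000) = 2.971111
step 1: c = 5.569786, f(c) = -0.604623 < 0 → new bracket [5.569786, 7.540000]
step 2: c = 5.902930, f(c) = 0.011773 > 0 → new bracket [5.569786, 5.902930]
step 3: c = 5.896567, f(c) = -0.000491 < 0 → new bracket [5.896567, 5.902930]
step 4: c = 5.896822, f(c) = -0.000000 < 0 → new bracket [5.896822, 5.902930]

5.8968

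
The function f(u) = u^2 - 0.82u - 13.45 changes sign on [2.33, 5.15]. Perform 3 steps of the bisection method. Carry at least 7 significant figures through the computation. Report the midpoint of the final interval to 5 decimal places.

4.26875

f(2.330000) = -9.931700, f(5.150000) = 8.849500 (opposite signs)
step 1: m = 3.740000, f(m) = -2.529200 < 0 → root in [3.740000, 5.150000]
step 2: m = 4.445000, f(m) = 2.663125 > 0 → root in [3.740000, 4.445000]
step 3: m = 4.092500, f(m) = -0.057294 < 0 → root in [4.092500, 4.445000]
Midpoint of [4.092500, 4.445000] = 4.268750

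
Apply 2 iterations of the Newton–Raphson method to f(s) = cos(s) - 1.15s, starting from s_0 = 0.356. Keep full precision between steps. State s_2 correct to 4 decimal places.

0.6777

Newton update: s ← s − f(s)/f'(s).
f'(s) = -sin(s) - 1.15
s_0 = 0.356000: f = 0.527898, f' = -1.498528 → s_1 = 0.356000 - (0.527898)/(-1.498528) = 0.708278
s_1 = 0.708278: f = -0.055037, f' = -1.800527 → s_2 = 0.708278 - (-0.055037)/(-1.800527) = 0.677711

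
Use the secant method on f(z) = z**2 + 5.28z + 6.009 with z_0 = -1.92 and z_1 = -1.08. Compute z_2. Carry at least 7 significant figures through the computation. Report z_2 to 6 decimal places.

-1.726053

f(z_0) = -0.442200, f(z_1) = 1.473000
z_2 = -1.080000 - (1.473000)·(-1.080000 - -1.920000)/(1.473000 - (-0.442200)) = -1.726053; f(z_2) = -0.125300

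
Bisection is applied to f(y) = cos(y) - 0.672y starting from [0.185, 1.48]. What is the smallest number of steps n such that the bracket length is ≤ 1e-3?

11

Initial width b − a = 1.48 − 0.185 = 1.295000.
After n steps the width is (b−a)/2^n; need (b−a)/2^n ≤ 1e-3.
So n ≥ log₂(1.295000/1e-3) = log₂(1295.0000) ≈ 10.3387.
Hence n = 11.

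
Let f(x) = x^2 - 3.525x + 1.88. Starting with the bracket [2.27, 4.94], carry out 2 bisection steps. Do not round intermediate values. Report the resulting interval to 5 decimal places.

[2.27000, 2.93750]

f(2.270000) = -0.968850, f(4.940000) = 8.870100 (opposite signs)
step 1: m = 3.605000, f(m) = 2.168400 > 0 → root in [2.270000, 3.605000]
step 2: m = 2.937500, f(m) = 0.154219 > 0 → root in [2.270000, 2.937500]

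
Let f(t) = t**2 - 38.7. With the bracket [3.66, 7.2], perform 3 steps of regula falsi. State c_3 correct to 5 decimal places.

6.21968

f(3.660000) = -25.304400, f(7.200000) = 13.140000
step 1: c = 5.990055, f(c) = -2.819238 < 0 → new bracket [5.990055, 7.200000]
step 2: c = 6.203795, f(c) = -0.212929 < 0 → new bracket [6.203795, 7.200000]
step 3: c = 6.219681, f(c) = -0.015573 < 0 → new bracket [6.219681, 7.200000]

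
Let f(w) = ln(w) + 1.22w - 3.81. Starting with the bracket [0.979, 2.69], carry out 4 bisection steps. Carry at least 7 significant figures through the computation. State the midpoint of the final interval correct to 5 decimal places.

2.42266

f(0.979000) = -2.636844, f(2.690000) = 0.461341 (opposite signs)
step 1: m = 1.834500, f(m) = -0.965138 < 0 → root in [1.834500, 2.690000]
step 2: m = 2.262250, f(m) = -0.233695 < 0 → root in [2.262250, 2.690000]
step 3: m = 2.476125, f(m) = 0.117567 > 0 → root in [2.262250, 2.476125]
step 4: m = 2.369187, f(m) = -0.057044 < 0 → root in [2.369187, 2.476125]
Midpoint of [2.369187, 2.476125] = 2.422656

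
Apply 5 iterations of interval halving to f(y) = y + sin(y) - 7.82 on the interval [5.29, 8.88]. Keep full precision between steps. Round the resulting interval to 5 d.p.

[7.08500, 7.19719]

f(5.290000) = -3.367769, f(8.880000) = 1.578228 (opposite signs)
step 1: m = 7.085000, f(m) = -0.016381 < 0 → root in [7.085000, 8.880000]
step 2: m = 7.982500, f(m) = 1.154253 > 0 → root in [7.085000, 7.982500]
step 3: m = 7.533750, f(m) = 0.662913 > 0 → root in [7.085000, 7.533750]
step 4: m = 7.309375, f(m) = 0.344706 > 0 → root in [7.085000, 7.309375]
step 5: m = 7.197188, f(m) = 0.169141 > 0 → root in [7.085000, 7.197188]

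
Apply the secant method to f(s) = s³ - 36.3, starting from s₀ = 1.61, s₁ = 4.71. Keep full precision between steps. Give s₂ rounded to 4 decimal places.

f(s_0) = -32.126719, f(s_1) = 68.187111
s_2 = 4.710000 - (68.187111)·(4.710000 - 1.610000)/(68.187111 - (-32.126719)) = 2.602813; f(s_2) = -18.666900

2.6028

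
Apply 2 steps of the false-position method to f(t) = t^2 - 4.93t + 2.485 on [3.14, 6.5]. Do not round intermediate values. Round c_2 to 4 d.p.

4.1394

False-position update: c = (a·f(b) − b·f(a))/(f(b) − f(a)); replace the endpoint whose sign matches f(c).
f(3.140000) = -3.135600, f(6.500000) = 12.690000
step 1: c = 3.805732, f(c) = -1.793661 < 0 → new bracket [3.805732, 6.500000]
step 2: c = 4.139391, f(c) = -0.787638 < 0 → new bracket [4.139391, 6.500000]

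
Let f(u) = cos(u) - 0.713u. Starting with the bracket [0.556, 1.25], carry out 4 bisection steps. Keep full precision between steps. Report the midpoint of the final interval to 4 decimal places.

f(0.556000) = 0.452945, f(1.250000) = -0.575928 (opposite signs)
step 1: m = 0.903000, f(m) = -0.024582 < 0 → root in [0.556000, 0.903000]
step 2: m = 0.729500, f(m) = 0.225374 > 0 → root in [0.729500, 0.903000]
step 3: m = 0.816250, f(m) = 0.102972 > 0 → root in [0.816250, 0.903000]
step 4: m = 0.859625, f(m) = 0.039809 > 0 → root in [0.859625, 0.903000]
Midpoint of [0.859625, 0.903000] = 0.881313

0.8813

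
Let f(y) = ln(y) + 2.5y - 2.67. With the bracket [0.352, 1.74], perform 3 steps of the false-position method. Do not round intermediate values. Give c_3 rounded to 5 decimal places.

f(0.352000) = -2.834124, f(1.740000) = 2.233885
step 1: c = 1.128195, f(c) = 0.271107 > 0 → new bracket [0.352000, 1.128195]
step 2: c = 1.060428, f(c) = 0.039743 > 0 → new bracket [0.352000, 1.060428]
step 3: c = 1.050631, f(c) = 0.005969 > 0 → new bracket [0.352000, 1.050631]

1.05063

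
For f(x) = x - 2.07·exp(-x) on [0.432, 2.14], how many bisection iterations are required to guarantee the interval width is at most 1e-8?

28

Initial width b − a = 2.14 − 0.432 = 1.708000.
After n steps the width is (b−a)/2^n; need (b−a)/2^n ≤ 1e-8.
So n ≥ log₂(1.708000/1e-8) = log₂(170800000.0000) ≈ 27.3477.
Hence n = 28.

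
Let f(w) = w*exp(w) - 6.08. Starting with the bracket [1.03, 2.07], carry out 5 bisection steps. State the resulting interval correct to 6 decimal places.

[1.420000, 1.452500]

f(1.030000) = -3.194902, f(2.070000) = 10.324384 (opposite signs)
step 1: m = 1.550000, f(m) = 1.222779 > 0 → root in [1.030000, 1.550000]
step 2: m = 1.290000, f(m) = -1.393705 < 0 → root in [1.290000, 1.550000]
step 3: m = 1.420000, f(m) = -0.205289 < 0 → root in [1.420000, 1.550000]
step 4: m = 1.485000, f(m) = 0.476224 > 0 → root in [1.420000, 1.485000]
step 5: m = 1.452500, f(m) = 0.127674 > 0 → root in [1.420000, 1.452500]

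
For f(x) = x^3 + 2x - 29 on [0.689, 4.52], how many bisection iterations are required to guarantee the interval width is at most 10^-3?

Initial width b − a = 4.52 − 0.689 = 3.831000.
After n steps the width is (b−a)/2^n; need (b−a)/2^n ≤ 10^-3.
So n ≥ log₂(3.831000/10^-3) = log₂(3831.0000) ≈ 11.9035.
Hence n = 12.

12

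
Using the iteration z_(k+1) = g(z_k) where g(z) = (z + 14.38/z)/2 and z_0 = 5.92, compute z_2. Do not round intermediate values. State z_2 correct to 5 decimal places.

z_1 = g(5.920000) = 4.174527
z_2 = g(4.174527) = 3.809614

3.80961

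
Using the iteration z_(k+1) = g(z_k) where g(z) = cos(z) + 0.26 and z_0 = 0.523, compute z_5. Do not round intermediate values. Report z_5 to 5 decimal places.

z_1 = g(0.523000) = 1.126325
z_2 = g(1.126325) = 0.689981
z_3 = g(0.689981) = 1.031258
z_4 = g(1.031258) = 0.773740
z_5 = g(0.773740) = 0.975302

0.97530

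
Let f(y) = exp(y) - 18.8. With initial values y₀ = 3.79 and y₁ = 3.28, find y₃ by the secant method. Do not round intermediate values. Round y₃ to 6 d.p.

2.953373

Secant update: y_(k+1) = y_k − f(y_k)·(y_k − y_(k-1))/(f(y_k) − f(y_(k-1))).
f(y_0) = 25.456400, f(y_1) = 7.775773
y_2 = 3.280000 - (7.775773)·(3.280000 - 3.790000)/(7.775773 - (25.456400)) = 3.055707; f(y_2) = 2.436191
y_3 = 3.055707 - (2.436191)·(3.055707 - 3.280000)/(2.436191 - (7.775773)) = 2.953373; f(y_3) = 0.370503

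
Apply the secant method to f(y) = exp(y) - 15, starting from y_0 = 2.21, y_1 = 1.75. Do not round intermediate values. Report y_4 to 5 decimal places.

Secant update: y_(k+1) = y_k − f(y_k)·(y_k − y_(k-1))/(f(y_k) − f(y_(k-1))).
f(y_0) = -5.884284, f(y_1) = -9.245397
y_2 = 1.750000 - (-9.245397)·(1.750000 - 2.210000)/(-9.245397 - (-5.884284)) = 3.015320; f(y_2) = 5.395607
y_3 = 3.015320 - (5.395607)·(3.015320 - 1.750000)/(5.395607 - (-9.245397)) = 2.549015; f(y_3) = -2.205505
y_4 = 2.549015 - (-2.205505)·(2.549015 - 3.015320)/(-2.205505 - (5.395607)) = 2.684316; f(y_4) = -0.351823

2.68432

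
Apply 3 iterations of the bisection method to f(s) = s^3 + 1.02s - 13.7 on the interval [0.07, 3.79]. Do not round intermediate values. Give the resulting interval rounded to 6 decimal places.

f(0.070000) = -13.628257, f(3.790000) = 44.605739 (opposite signs)
step 1: m = 1.930000, f(m) = -4.542343 < 0 → root in [1.930000, 3.790000]
step 2: m = 2.860000, f(m) = 12.610856 > 0 → root in [1.930000, 2.860000]
step 3: m = 2.395000, f(m) = 2.480680 > 0 → root in [1.930000, 2.395000]

[1.930000, 2.395000]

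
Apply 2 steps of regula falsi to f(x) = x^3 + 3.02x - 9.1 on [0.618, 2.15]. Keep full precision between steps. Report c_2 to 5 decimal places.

f(0.618000) = -6.997611, f(2.150000) = 7.331375
step 1: c = 1.366158, f(c) = -2.424426 < 0 → new bracket [1.366158, 2.150000]
step 2: c = 1.560951, f(c) = -0.582562 < 0 → new bracket [1.560951, 2.150000]

1.56095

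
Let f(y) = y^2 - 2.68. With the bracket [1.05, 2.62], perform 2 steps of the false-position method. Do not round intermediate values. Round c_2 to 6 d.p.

1.599374

f(1.050000) = -1.577500, f(2.620000) = 4.184400
step 1: c = 1.479837, f(c) = -0.490084 < 0 → new bracket [1.479837, 2.620000]
step 2: c = 1.599374, f(c) = -0.122003 < 0 → new bracket [1.599374, 2.620000]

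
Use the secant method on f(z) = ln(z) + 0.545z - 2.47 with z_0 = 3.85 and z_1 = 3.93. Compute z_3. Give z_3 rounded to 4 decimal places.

f(z_0) = 0.976323, f(z_1) = 1.040489
z_2 = 3.930000 - (1.040489)·(3.930000 - 3.850000)/(1.040489 - (0.976323)) = 2.632759; f(z_2) = -0.067114
z_3 = 2.632759 - (-0.067114)·(2.632759 - 3.930000)/(-0.067114 - (1.040489)) = 2.711364; f(z_3) = 0.005145

2.7114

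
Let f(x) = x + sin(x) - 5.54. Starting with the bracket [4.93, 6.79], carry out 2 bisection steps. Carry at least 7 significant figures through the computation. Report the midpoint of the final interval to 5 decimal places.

6.09250

f(4.930000) = -1.586416, f(6.790000) = 1.735395 (opposite signs)
step 1: m = 5.860000, f(m) = -0.090667 < 0 → root in [5.860000, 6.790000]
step 2: m = 6.325000, f(m) = 0.826803 > 0 → root in [5.860000, 6.325000]
Midpoint of [5.860000, 6.325000] = 6.092500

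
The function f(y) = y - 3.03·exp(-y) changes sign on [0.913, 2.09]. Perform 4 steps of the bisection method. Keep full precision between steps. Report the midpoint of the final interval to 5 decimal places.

f(0.913000) = -0.302995, f(2.090000) = 1.715228 (opposite signs)
step 1: m = 1.501500, f(m) = 0.826429 > 0 → root in [0.913000, 1.501500]
step 2: m = 1.207250, f(m) = 0.301224 > 0 → root in [0.913000, 1.207250]
step 3: m = 1.060125, f(m) = 0.010495 > 0 → root in [0.913000, 1.060125]
step 4: m = 0.986563, f(m) = -0.143192 < 0 → root in [0.986563, 1.060125]
Midpoint of [0.986563, 1.060125] = 1.023344

1.02334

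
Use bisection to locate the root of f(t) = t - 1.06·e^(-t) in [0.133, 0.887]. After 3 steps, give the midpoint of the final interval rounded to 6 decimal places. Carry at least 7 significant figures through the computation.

0.557125

f(0.133000) = -0.794993, f(0.887000) = 0.450397 (opposite signs)
step 1: m = 0.510000, f(m) = -0.126525 < 0 → root in [0.510000, 0.887000]
step 2: m = 0.698500, f(m) = 0.171329 > 0 → root in [0.510000, 0.698500]
step 3: m = 0.604250, f(m) = 0.024977 > 0 → root in [0.510000, 0.604250]
Midpoint of [0.510000, 0.604250] = 0.557125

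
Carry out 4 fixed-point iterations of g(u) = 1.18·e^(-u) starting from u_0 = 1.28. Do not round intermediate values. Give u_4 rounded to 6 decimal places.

u_1 = g(1.280000) = 0.328084
u_2 = g(0.328084) = 0.849957
u_3 = g(0.849957) = 0.504371
u_4 = g(0.504371) = 0.712584

0.712584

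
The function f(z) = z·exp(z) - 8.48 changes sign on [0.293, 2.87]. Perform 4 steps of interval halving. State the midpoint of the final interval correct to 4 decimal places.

f(0.293000) = -8.087250, f(2.870000) = 42.138242 (opposite signs)
step 1: m = 1.581500, f(m) = -0.790362 < 0 → root in [1.581500, 2.870000]
step 2: m = 2.225750, f(m) = 12.131392 > 0 → root in [1.581500, 2.225750]
step 3: m = 1.903625, f(m) = 4.293656 > 0 → root in [1.581500, 1.903625]
step 4: m = 1.742563, f(m) = 1.473450 > 0 → root in [1.581500, 1.742563]
Midpoint of [1.581500, 1.742563] = 1.662031

1.6620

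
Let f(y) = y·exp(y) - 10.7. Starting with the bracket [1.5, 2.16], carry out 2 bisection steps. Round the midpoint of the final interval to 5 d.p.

f(1.500000) = -3.977466, f(2.160000) = 8.029657 (opposite signs)
step 1: m = 1.830000, f(m) = 0.708013 > 0 → root in [1.500000, 1.830000]
step 2: m = 1.665000, f(m) = -1.899354 < 0 → root in [1.665000, 1.830000]
Midpoint of [1.665000, 1.830000] = 1.747500

1.74750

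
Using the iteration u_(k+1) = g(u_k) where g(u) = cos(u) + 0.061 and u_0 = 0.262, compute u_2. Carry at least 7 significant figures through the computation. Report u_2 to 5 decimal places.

0.57850

u_1 = g(0.262000) = 1.026874
u_2 = g(1.026874) = 0.578496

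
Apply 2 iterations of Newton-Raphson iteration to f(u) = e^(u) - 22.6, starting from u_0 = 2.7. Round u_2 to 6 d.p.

f'(u) = e^(u)
u_0 = 2.700000: f = -7.720268, f' = 14.879732 → u_1 = 2.700000 - (-7.720268)/(14.879732) = 3.218845
u_1 = 3.218845: f = 2.399219, f' = 24.999219 → u_2 = 3.218845 - (2.399219)/(24.999219) = 3.122873

3.122873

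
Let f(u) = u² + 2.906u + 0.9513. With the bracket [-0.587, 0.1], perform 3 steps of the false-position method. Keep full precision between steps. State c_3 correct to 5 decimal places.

f(-0.587000) = -0.409953, f(0.100000) = 1.251900
step 1: c = -0.417528, f(c) = -0.087707 < 0 → new bracket [-0.417528, 0.100000]
step 2: c = -0.383644, f(c) = -0.016388 < 0 → new bracket [-0.383644, 0.100000]
step 3: c = -0.377395, f(c) = -0.002983 < 0 → new bracket [-0.377395, 0.100000]

-0.37740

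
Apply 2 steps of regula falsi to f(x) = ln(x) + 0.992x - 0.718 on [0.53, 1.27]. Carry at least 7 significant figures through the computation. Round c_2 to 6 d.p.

0.872634

f(0.530000) = -0.827118, f(1.270000) = 0.780857
step 1: c = 0.910645, f(c) = 0.091757 > 0 → new bracket [0.530000, 0.910645]
step 2: c = 0.872634, f(c) = 0.011415 > 0 → new bracket [0.530000, 0.872634]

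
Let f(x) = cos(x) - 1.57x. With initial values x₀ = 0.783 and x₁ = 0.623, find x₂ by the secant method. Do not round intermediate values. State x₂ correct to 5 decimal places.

f(x_0) = -0.520509, f(x_1) = -0.165978
x_2 = 0.623000 - (-0.165978)·(0.623000 - 0.783000)/(-0.165978 - (-0.520509)) = 0.548094; f(x_2) = -0.006988

0.54809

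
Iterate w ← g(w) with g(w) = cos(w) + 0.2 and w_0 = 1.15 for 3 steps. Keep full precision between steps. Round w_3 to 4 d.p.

w_1 = g(1.150000) = 0.608487
w_2 = g(0.608487) = 1.020514
w_3 = g(1.020514) = 0.722928

0.7229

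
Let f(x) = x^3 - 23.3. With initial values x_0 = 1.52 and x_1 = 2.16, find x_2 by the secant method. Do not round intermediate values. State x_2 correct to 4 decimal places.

f(x_0) = -19.788192, f(x_1) = -13.222304
x_2 = 2.160000 - (-13.222304)·(2.160000 - 1.520000)/(-13.222304 - (-19.788192)) = 3.448824; f(x_2) = 17.721650

3.4488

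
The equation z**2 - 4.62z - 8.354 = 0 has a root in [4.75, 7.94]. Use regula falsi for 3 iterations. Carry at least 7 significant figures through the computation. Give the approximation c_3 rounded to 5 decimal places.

5.99660

f(4.750000) = -7.736500, f(7.940000) = 18.006800
step 1: c = 5.708674, f(c) = -2.139114 < 0 → new bracket [5.708674, 7.940000]
step 2: c = 5.945599, f(c) = -0.472523 < 0 → new bracket [5.945599, 7.940000]
step 3: c = 5.996596, f(c) = -0.099109 < 0 → new bracket [5.996596, 7.940000]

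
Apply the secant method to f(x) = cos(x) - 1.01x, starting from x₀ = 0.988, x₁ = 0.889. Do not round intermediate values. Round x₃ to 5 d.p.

0.73491

f(x_0) = -0.447519, f(x_1) = -0.267701
x_2 = 0.889000 - (-0.267701)·(0.889000 - 0.988000)/(-0.267701 - (-0.447519)) = 0.741615; f(x_2) = -0.011653
x_3 = 0.741615 - (-0.011653)·(0.741615 - 0.889000)/(-0.011653 - (-0.267701)) = 0.734908; f(x_3) = -0.000364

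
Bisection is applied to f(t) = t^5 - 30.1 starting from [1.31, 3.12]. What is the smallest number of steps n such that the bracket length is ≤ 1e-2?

8

Initial width b − a = 3.12 − 1.31 = 1.810000.
After n steps the width is (b−a)/2^n; need (b−a)/2^n ≤ 1e-2.
So n ≥ log₂(1.810000/1e-2) = log₂(181.0000) ≈ 7.4998.
Hence n = 8.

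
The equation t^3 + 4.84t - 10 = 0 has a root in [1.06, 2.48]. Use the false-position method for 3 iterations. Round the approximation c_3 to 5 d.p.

1.42865

f(1.060000) = -3.678584, f(2.480000) = 17.256192
step 1: c = 1.309517, f(c) = -1.416329 < 0 → new bracket [1.309517, 2.480000]
step 2: c = 1.398300, f(c) = -0.498216 < 0 → new bracket [1.398300, 2.480000]
step 3: c = 1.428654, f(c) = -0.169360 < 0 → new bracket [1.428654, 2.480000]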